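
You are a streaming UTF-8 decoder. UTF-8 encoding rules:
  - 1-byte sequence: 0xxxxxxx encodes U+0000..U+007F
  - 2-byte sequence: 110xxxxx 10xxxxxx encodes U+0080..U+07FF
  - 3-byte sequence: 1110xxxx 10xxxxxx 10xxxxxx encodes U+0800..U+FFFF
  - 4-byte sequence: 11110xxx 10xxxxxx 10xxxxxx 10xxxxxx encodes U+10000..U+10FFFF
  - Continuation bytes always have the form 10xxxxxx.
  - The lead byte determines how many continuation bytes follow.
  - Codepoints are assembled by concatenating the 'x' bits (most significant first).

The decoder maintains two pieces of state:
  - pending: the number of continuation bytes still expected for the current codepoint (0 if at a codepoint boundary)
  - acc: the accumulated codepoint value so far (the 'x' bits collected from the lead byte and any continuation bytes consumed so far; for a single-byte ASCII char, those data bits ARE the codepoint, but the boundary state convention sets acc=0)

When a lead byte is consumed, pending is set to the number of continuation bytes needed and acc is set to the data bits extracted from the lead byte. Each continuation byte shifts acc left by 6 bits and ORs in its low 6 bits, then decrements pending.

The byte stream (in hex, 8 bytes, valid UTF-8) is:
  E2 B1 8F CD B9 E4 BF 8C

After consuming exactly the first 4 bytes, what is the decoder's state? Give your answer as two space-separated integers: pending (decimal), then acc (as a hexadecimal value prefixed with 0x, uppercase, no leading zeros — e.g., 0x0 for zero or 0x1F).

Answer: 1 0xD

Derivation:
Byte[0]=E2: 3-byte lead. pending=2, acc=0x2
Byte[1]=B1: continuation. acc=(acc<<6)|0x31=0xB1, pending=1
Byte[2]=8F: continuation. acc=(acc<<6)|0x0F=0x2C4F, pending=0
Byte[3]=CD: 2-byte lead. pending=1, acc=0xD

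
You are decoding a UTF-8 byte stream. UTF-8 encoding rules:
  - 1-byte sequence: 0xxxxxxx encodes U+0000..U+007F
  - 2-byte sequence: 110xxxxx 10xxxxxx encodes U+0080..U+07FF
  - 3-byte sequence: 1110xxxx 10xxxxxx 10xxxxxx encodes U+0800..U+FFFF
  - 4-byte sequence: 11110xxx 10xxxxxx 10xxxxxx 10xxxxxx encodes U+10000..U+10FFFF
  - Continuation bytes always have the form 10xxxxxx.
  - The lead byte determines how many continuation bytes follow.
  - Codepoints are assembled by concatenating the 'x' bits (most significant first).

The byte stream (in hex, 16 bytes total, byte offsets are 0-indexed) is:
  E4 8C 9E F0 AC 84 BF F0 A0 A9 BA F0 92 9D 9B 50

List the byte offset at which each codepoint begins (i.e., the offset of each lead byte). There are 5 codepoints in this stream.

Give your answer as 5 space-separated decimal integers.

Byte[0]=E4: 3-byte lead, need 2 cont bytes. acc=0x4
Byte[1]=8C: continuation. acc=(acc<<6)|0x0C=0x10C
Byte[2]=9E: continuation. acc=(acc<<6)|0x1E=0x431E
Completed: cp=U+431E (starts at byte 0)
Byte[3]=F0: 4-byte lead, need 3 cont bytes. acc=0x0
Byte[4]=AC: continuation. acc=(acc<<6)|0x2C=0x2C
Byte[5]=84: continuation. acc=(acc<<6)|0x04=0xB04
Byte[6]=BF: continuation. acc=(acc<<6)|0x3F=0x2C13F
Completed: cp=U+2C13F (starts at byte 3)
Byte[7]=F0: 4-byte lead, need 3 cont bytes. acc=0x0
Byte[8]=A0: continuation. acc=(acc<<6)|0x20=0x20
Byte[9]=A9: continuation. acc=(acc<<6)|0x29=0x829
Byte[10]=BA: continuation. acc=(acc<<6)|0x3A=0x20A7A
Completed: cp=U+20A7A (starts at byte 7)
Byte[11]=F0: 4-byte lead, need 3 cont bytes. acc=0x0
Byte[12]=92: continuation. acc=(acc<<6)|0x12=0x12
Byte[13]=9D: continuation. acc=(acc<<6)|0x1D=0x49D
Byte[14]=9B: continuation. acc=(acc<<6)|0x1B=0x1275B
Completed: cp=U+1275B (starts at byte 11)
Byte[15]=50: 1-byte ASCII. cp=U+0050

Answer: 0 3 7 11 15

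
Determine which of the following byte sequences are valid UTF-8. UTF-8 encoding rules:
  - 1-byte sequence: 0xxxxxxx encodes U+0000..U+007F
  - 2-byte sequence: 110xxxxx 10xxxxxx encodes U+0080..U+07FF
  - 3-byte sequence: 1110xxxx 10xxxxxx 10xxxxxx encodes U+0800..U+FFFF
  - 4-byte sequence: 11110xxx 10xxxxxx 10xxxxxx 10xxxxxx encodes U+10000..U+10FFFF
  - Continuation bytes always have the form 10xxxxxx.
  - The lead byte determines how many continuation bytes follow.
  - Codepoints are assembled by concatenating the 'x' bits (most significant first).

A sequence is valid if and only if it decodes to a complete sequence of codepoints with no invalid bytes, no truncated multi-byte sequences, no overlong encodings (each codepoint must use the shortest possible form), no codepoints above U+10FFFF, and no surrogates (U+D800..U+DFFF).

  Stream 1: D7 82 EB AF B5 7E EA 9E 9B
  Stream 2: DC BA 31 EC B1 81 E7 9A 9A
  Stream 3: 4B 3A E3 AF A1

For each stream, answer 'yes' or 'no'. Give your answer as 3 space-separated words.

Answer: yes yes yes

Derivation:
Stream 1: decodes cleanly. VALID
Stream 2: decodes cleanly. VALID
Stream 3: decodes cleanly. VALID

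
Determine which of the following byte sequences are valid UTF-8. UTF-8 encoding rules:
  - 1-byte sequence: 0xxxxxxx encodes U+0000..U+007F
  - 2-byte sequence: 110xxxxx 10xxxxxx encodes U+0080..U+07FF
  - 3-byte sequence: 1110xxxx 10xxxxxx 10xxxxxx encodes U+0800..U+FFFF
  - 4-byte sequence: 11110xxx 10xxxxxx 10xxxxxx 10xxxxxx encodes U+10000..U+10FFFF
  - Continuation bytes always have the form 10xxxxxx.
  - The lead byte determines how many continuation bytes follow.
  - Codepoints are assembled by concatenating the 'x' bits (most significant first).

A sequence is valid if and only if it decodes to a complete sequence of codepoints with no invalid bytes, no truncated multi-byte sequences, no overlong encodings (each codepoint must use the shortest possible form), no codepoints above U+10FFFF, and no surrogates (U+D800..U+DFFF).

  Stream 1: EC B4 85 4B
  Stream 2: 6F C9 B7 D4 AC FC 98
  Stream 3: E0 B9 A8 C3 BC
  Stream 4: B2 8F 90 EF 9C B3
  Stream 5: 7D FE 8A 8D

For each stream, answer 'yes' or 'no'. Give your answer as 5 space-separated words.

Stream 1: decodes cleanly. VALID
Stream 2: error at byte offset 5. INVALID
Stream 3: decodes cleanly. VALID
Stream 4: error at byte offset 0. INVALID
Stream 5: error at byte offset 1. INVALID

Answer: yes no yes no no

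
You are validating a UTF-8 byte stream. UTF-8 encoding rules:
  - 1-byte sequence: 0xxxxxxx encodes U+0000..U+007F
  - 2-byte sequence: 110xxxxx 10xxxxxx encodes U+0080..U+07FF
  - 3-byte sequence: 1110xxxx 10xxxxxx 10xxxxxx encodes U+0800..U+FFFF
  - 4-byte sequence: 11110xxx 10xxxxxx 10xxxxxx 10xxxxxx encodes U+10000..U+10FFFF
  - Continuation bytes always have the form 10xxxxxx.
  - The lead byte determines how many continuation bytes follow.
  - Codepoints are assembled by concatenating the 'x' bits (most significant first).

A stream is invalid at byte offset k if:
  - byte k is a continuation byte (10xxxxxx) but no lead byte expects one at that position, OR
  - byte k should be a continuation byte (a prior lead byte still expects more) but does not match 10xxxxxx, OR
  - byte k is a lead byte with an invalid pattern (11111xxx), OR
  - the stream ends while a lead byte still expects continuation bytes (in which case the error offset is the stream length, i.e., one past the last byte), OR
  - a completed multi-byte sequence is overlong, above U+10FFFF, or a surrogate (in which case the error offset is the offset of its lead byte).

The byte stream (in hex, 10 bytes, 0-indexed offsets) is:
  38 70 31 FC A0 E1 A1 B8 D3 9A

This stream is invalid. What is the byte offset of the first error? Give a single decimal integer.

Byte[0]=38: 1-byte ASCII. cp=U+0038
Byte[1]=70: 1-byte ASCII. cp=U+0070
Byte[2]=31: 1-byte ASCII. cp=U+0031
Byte[3]=FC: INVALID lead byte (not 0xxx/110x/1110/11110)

Answer: 3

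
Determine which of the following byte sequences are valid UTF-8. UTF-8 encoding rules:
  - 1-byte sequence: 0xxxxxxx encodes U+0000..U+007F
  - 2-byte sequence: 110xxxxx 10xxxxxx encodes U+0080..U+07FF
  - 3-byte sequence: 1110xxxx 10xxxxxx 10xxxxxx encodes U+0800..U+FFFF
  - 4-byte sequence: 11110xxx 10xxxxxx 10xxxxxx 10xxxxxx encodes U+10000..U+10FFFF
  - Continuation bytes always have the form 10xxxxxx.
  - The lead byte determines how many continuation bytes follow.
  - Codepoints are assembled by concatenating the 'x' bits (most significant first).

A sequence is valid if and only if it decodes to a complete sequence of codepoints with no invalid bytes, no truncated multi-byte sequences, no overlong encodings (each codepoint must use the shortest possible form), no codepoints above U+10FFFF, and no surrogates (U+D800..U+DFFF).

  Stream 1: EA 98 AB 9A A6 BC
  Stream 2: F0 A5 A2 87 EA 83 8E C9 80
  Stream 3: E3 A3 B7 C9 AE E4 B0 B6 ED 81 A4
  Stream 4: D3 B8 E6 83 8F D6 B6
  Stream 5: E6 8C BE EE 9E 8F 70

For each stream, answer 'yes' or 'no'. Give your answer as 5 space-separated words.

Stream 1: error at byte offset 3. INVALID
Stream 2: decodes cleanly. VALID
Stream 3: decodes cleanly. VALID
Stream 4: decodes cleanly. VALID
Stream 5: decodes cleanly. VALID

Answer: no yes yes yes yes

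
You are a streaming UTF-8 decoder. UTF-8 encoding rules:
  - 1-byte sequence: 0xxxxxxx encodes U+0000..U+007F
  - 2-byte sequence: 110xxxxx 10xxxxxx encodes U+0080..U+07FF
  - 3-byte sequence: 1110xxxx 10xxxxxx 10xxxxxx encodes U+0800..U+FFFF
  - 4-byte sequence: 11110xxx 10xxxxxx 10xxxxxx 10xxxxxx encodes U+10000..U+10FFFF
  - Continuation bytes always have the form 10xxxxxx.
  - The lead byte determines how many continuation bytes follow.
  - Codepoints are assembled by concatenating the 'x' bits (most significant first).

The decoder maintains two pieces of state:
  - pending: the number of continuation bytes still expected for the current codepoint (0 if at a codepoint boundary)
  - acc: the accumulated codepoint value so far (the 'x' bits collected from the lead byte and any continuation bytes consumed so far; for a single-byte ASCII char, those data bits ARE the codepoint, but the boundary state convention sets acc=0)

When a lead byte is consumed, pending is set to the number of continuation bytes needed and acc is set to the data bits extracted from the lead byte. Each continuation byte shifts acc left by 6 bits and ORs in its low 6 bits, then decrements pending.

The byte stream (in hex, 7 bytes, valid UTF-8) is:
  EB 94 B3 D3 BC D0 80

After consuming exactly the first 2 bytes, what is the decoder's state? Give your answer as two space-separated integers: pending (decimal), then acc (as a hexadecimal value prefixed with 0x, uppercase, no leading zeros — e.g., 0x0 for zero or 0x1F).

Byte[0]=EB: 3-byte lead. pending=2, acc=0xB
Byte[1]=94: continuation. acc=(acc<<6)|0x14=0x2D4, pending=1

Answer: 1 0x2D4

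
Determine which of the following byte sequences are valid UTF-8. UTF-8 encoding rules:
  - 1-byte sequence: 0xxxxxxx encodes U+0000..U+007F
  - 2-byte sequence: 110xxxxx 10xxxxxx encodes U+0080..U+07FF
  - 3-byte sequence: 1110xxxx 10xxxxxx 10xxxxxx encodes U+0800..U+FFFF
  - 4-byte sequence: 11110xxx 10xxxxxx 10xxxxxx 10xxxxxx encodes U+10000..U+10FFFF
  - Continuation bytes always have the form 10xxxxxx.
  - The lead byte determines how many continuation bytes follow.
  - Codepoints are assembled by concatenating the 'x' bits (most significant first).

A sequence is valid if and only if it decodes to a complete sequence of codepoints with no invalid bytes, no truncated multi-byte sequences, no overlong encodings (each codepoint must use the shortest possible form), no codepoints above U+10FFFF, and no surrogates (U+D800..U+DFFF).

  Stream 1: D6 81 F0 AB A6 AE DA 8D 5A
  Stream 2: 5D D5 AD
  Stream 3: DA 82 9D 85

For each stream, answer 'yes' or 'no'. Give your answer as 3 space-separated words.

Answer: yes yes no

Derivation:
Stream 1: decodes cleanly. VALID
Stream 2: decodes cleanly. VALID
Stream 3: error at byte offset 2. INVALID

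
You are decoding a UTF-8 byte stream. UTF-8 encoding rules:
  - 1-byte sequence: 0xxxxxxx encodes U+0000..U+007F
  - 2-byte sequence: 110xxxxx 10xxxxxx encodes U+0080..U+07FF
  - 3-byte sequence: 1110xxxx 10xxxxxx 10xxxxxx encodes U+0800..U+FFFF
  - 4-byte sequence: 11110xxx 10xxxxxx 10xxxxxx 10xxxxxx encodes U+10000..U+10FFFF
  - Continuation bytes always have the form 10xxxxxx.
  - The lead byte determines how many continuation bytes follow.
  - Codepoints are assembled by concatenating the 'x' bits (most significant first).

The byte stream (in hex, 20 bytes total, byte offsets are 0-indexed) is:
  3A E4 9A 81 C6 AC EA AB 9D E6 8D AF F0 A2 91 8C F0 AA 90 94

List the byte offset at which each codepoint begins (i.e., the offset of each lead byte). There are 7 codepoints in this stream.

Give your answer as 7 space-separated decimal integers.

Byte[0]=3A: 1-byte ASCII. cp=U+003A
Byte[1]=E4: 3-byte lead, need 2 cont bytes. acc=0x4
Byte[2]=9A: continuation. acc=(acc<<6)|0x1A=0x11A
Byte[3]=81: continuation. acc=(acc<<6)|0x01=0x4681
Completed: cp=U+4681 (starts at byte 1)
Byte[4]=C6: 2-byte lead, need 1 cont bytes. acc=0x6
Byte[5]=AC: continuation. acc=(acc<<6)|0x2C=0x1AC
Completed: cp=U+01AC (starts at byte 4)
Byte[6]=EA: 3-byte lead, need 2 cont bytes. acc=0xA
Byte[7]=AB: continuation. acc=(acc<<6)|0x2B=0x2AB
Byte[8]=9D: continuation. acc=(acc<<6)|0x1D=0xAADD
Completed: cp=U+AADD (starts at byte 6)
Byte[9]=E6: 3-byte lead, need 2 cont bytes. acc=0x6
Byte[10]=8D: continuation. acc=(acc<<6)|0x0D=0x18D
Byte[11]=AF: continuation. acc=(acc<<6)|0x2F=0x636F
Completed: cp=U+636F (starts at byte 9)
Byte[12]=F0: 4-byte lead, need 3 cont bytes. acc=0x0
Byte[13]=A2: continuation. acc=(acc<<6)|0x22=0x22
Byte[14]=91: continuation. acc=(acc<<6)|0x11=0x891
Byte[15]=8C: continuation. acc=(acc<<6)|0x0C=0x2244C
Completed: cp=U+2244C (starts at byte 12)
Byte[16]=F0: 4-byte lead, need 3 cont bytes. acc=0x0
Byte[17]=AA: continuation. acc=(acc<<6)|0x2A=0x2A
Byte[18]=90: continuation. acc=(acc<<6)|0x10=0xA90
Byte[19]=94: continuation. acc=(acc<<6)|0x14=0x2A414
Completed: cp=U+2A414 (starts at byte 16)

Answer: 0 1 4 6 9 12 16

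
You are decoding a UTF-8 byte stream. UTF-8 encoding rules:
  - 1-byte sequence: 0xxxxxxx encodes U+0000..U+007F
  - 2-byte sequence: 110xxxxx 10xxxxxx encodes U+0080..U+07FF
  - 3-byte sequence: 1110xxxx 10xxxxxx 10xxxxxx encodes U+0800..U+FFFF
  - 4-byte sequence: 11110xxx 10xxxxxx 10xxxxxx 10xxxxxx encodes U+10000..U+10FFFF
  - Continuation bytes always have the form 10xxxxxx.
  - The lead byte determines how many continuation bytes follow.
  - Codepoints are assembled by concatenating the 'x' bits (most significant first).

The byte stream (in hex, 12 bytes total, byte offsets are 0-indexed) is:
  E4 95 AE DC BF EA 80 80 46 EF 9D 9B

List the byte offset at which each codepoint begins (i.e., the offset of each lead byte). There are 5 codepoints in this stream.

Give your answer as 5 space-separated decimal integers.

Answer: 0 3 5 8 9

Derivation:
Byte[0]=E4: 3-byte lead, need 2 cont bytes. acc=0x4
Byte[1]=95: continuation. acc=(acc<<6)|0x15=0x115
Byte[2]=AE: continuation. acc=(acc<<6)|0x2E=0x456E
Completed: cp=U+456E (starts at byte 0)
Byte[3]=DC: 2-byte lead, need 1 cont bytes. acc=0x1C
Byte[4]=BF: continuation. acc=(acc<<6)|0x3F=0x73F
Completed: cp=U+073F (starts at byte 3)
Byte[5]=EA: 3-byte lead, need 2 cont bytes. acc=0xA
Byte[6]=80: continuation. acc=(acc<<6)|0x00=0x280
Byte[7]=80: continuation. acc=(acc<<6)|0x00=0xA000
Completed: cp=U+A000 (starts at byte 5)
Byte[8]=46: 1-byte ASCII. cp=U+0046
Byte[9]=EF: 3-byte lead, need 2 cont bytes. acc=0xF
Byte[10]=9D: continuation. acc=(acc<<6)|0x1D=0x3DD
Byte[11]=9B: continuation. acc=(acc<<6)|0x1B=0xF75B
Completed: cp=U+F75B (starts at byte 9)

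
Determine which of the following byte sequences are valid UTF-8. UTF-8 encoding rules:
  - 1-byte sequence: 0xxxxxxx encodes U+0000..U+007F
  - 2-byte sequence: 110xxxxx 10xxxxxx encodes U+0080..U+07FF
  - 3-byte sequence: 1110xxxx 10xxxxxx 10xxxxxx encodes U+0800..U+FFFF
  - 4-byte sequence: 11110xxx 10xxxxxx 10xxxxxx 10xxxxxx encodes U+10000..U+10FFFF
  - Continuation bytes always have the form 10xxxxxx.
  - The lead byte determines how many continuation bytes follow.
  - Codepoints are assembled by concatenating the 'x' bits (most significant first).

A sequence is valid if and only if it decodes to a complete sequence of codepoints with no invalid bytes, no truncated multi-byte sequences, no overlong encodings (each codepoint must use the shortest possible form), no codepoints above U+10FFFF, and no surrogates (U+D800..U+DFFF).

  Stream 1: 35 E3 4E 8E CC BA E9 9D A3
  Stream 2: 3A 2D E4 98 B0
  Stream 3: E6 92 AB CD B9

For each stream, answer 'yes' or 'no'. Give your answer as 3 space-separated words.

Stream 1: error at byte offset 2. INVALID
Stream 2: decodes cleanly. VALID
Stream 3: decodes cleanly. VALID

Answer: no yes yes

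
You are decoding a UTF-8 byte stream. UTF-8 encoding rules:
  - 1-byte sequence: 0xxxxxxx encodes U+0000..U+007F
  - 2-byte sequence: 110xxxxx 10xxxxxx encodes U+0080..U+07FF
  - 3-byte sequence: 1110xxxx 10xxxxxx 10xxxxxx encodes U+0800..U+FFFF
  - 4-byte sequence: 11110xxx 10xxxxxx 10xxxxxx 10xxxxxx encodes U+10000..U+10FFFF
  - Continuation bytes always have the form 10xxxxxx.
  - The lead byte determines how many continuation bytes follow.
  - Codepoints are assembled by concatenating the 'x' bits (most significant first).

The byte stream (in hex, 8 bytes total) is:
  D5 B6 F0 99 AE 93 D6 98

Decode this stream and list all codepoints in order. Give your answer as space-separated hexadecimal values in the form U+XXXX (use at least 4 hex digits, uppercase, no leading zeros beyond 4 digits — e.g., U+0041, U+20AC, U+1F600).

Byte[0]=D5: 2-byte lead, need 1 cont bytes. acc=0x15
Byte[1]=B6: continuation. acc=(acc<<6)|0x36=0x576
Completed: cp=U+0576 (starts at byte 0)
Byte[2]=F0: 4-byte lead, need 3 cont bytes. acc=0x0
Byte[3]=99: continuation. acc=(acc<<6)|0x19=0x19
Byte[4]=AE: continuation. acc=(acc<<6)|0x2E=0x66E
Byte[5]=93: continuation. acc=(acc<<6)|0x13=0x19B93
Completed: cp=U+19B93 (starts at byte 2)
Byte[6]=D6: 2-byte lead, need 1 cont bytes. acc=0x16
Byte[7]=98: continuation. acc=(acc<<6)|0x18=0x598
Completed: cp=U+0598 (starts at byte 6)

Answer: U+0576 U+19B93 U+0598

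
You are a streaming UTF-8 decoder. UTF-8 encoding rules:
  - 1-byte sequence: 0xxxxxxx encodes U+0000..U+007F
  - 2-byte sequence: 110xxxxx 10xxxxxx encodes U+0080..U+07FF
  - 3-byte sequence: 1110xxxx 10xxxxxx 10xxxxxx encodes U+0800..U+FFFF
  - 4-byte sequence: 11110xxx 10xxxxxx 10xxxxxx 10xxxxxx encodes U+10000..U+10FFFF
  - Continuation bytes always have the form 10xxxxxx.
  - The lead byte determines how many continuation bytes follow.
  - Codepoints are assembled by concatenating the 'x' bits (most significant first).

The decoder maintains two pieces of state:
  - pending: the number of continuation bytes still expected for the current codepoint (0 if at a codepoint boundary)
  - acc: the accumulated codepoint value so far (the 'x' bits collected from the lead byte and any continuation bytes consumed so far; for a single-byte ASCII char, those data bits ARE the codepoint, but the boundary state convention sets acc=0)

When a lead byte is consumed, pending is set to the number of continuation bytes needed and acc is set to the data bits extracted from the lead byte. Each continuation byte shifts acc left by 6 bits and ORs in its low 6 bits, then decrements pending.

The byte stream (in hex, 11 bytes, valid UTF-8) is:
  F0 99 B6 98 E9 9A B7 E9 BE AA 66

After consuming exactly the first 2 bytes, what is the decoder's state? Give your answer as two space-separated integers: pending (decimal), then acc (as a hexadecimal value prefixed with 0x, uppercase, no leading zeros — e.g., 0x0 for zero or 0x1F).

Byte[0]=F0: 4-byte lead. pending=3, acc=0x0
Byte[1]=99: continuation. acc=(acc<<6)|0x19=0x19, pending=2

Answer: 2 0x19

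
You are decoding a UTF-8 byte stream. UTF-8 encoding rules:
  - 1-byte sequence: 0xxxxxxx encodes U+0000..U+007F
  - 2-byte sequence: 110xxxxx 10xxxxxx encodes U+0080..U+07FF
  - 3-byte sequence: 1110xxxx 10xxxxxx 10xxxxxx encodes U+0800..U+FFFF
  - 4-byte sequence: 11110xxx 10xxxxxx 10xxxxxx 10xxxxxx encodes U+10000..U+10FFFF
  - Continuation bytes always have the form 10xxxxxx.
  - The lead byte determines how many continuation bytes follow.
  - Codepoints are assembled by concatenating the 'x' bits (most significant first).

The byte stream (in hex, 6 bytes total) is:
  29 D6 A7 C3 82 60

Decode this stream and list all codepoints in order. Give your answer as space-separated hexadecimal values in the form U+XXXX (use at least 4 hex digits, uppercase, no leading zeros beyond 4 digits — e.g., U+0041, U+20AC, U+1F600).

Byte[0]=29: 1-byte ASCII. cp=U+0029
Byte[1]=D6: 2-byte lead, need 1 cont bytes. acc=0x16
Byte[2]=A7: continuation. acc=(acc<<6)|0x27=0x5A7
Completed: cp=U+05A7 (starts at byte 1)
Byte[3]=C3: 2-byte lead, need 1 cont bytes. acc=0x3
Byte[4]=82: continuation. acc=(acc<<6)|0x02=0xC2
Completed: cp=U+00C2 (starts at byte 3)
Byte[5]=60: 1-byte ASCII. cp=U+0060

Answer: U+0029 U+05A7 U+00C2 U+0060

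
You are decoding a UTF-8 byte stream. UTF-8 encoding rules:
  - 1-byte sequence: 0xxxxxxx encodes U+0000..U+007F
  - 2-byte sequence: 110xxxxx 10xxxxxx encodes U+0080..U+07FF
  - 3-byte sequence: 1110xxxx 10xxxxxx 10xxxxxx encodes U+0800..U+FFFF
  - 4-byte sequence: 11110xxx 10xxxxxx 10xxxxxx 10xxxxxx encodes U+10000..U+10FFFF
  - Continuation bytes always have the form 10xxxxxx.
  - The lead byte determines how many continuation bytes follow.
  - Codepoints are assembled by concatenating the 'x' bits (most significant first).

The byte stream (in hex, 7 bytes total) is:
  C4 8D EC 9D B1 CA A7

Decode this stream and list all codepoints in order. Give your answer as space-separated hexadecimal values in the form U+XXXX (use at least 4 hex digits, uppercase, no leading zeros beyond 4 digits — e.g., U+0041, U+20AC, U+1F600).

Byte[0]=C4: 2-byte lead, need 1 cont bytes. acc=0x4
Byte[1]=8D: continuation. acc=(acc<<6)|0x0D=0x10D
Completed: cp=U+010D (starts at byte 0)
Byte[2]=EC: 3-byte lead, need 2 cont bytes. acc=0xC
Byte[3]=9D: continuation. acc=(acc<<6)|0x1D=0x31D
Byte[4]=B1: continuation. acc=(acc<<6)|0x31=0xC771
Completed: cp=U+C771 (starts at byte 2)
Byte[5]=CA: 2-byte lead, need 1 cont bytes. acc=0xA
Byte[6]=A7: continuation. acc=(acc<<6)|0x27=0x2A7
Completed: cp=U+02A7 (starts at byte 5)

Answer: U+010D U+C771 U+02A7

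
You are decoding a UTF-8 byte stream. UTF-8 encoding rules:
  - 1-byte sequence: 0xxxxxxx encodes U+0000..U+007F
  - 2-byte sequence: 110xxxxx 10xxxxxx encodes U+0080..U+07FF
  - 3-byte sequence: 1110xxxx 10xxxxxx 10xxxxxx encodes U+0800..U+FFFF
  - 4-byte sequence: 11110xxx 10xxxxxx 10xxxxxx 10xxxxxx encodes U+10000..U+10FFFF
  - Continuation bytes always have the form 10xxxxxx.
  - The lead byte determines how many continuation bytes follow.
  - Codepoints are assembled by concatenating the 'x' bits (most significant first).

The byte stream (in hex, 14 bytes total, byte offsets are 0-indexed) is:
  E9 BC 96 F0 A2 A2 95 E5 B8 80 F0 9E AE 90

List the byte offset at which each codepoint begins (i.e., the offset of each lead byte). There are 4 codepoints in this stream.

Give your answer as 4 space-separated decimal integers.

Answer: 0 3 7 10

Derivation:
Byte[0]=E9: 3-byte lead, need 2 cont bytes. acc=0x9
Byte[1]=BC: continuation. acc=(acc<<6)|0x3C=0x27C
Byte[2]=96: continuation. acc=(acc<<6)|0x16=0x9F16
Completed: cp=U+9F16 (starts at byte 0)
Byte[3]=F0: 4-byte lead, need 3 cont bytes. acc=0x0
Byte[4]=A2: continuation. acc=(acc<<6)|0x22=0x22
Byte[5]=A2: continuation. acc=(acc<<6)|0x22=0x8A2
Byte[6]=95: continuation. acc=(acc<<6)|0x15=0x22895
Completed: cp=U+22895 (starts at byte 3)
Byte[7]=E5: 3-byte lead, need 2 cont bytes. acc=0x5
Byte[8]=B8: continuation. acc=(acc<<6)|0x38=0x178
Byte[9]=80: continuation. acc=(acc<<6)|0x00=0x5E00
Completed: cp=U+5E00 (starts at byte 7)
Byte[10]=F0: 4-byte lead, need 3 cont bytes. acc=0x0
Byte[11]=9E: continuation. acc=(acc<<6)|0x1E=0x1E
Byte[12]=AE: continuation. acc=(acc<<6)|0x2E=0x7AE
Byte[13]=90: continuation. acc=(acc<<6)|0x10=0x1EB90
Completed: cp=U+1EB90 (starts at byte 10)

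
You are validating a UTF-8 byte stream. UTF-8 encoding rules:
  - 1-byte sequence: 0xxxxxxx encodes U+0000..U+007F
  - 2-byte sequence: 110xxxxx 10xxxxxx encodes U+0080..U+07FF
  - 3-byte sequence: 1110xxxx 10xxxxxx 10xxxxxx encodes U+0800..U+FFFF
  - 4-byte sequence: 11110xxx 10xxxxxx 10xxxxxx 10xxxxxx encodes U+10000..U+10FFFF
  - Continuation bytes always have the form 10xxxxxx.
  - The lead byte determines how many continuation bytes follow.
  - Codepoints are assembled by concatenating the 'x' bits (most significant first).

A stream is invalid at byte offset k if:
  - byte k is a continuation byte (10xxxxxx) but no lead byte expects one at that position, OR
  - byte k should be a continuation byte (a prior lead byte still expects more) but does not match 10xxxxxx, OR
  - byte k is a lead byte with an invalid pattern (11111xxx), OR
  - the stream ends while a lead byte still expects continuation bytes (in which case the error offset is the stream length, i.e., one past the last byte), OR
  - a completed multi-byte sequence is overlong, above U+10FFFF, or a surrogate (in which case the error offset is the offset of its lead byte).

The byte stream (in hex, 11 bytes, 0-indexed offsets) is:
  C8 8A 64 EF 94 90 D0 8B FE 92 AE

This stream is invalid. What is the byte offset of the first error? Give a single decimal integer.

Byte[0]=C8: 2-byte lead, need 1 cont bytes. acc=0x8
Byte[1]=8A: continuation. acc=(acc<<6)|0x0A=0x20A
Completed: cp=U+020A (starts at byte 0)
Byte[2]=64: 1-byte ASCII. cp=U+0064
Byte[3]=EF: 3-byte lead, need 2 cont bytes. acc=0xF
Byte[4]=94: continuation. acc=(acc<<6)|0x14=0x3D4
Byte[5]=90: continuation. acc=(acc<<6)|0x10=0xF510
Completed: cp=U+F510 (starts at byte 3)
Byte[6]=D0: 2-byte lead, need 1 cont bytes. acc=0x10
Byte[7]=8B: continuation. acc=(acc<<6)|0x0B=0x40B
Completed: cp=U+040B (starts at byte 6)
Byte[8]=FE: INVALID lead byte (not 0xxx/110x/1110/11110)

Answer: 8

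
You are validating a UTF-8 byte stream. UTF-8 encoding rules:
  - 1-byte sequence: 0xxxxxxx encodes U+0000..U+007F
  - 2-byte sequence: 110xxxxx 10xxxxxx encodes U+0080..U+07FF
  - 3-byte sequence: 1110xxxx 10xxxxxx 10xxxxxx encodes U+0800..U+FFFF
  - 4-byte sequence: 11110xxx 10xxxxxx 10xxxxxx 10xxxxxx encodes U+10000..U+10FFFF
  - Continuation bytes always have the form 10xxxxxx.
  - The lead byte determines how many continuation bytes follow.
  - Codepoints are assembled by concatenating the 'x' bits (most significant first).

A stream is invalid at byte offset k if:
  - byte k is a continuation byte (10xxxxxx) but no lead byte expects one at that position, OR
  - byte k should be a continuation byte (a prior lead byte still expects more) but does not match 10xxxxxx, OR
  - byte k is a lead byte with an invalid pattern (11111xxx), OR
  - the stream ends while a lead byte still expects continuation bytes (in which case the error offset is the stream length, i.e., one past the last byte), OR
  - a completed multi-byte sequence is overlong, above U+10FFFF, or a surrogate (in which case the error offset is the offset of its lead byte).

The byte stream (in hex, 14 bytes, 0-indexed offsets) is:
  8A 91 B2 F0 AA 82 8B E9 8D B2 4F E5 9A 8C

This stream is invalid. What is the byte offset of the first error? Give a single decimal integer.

Byte[0]=8A: INVALID lead byte (not 0xxx/110x/1110/11110)

Answer: 0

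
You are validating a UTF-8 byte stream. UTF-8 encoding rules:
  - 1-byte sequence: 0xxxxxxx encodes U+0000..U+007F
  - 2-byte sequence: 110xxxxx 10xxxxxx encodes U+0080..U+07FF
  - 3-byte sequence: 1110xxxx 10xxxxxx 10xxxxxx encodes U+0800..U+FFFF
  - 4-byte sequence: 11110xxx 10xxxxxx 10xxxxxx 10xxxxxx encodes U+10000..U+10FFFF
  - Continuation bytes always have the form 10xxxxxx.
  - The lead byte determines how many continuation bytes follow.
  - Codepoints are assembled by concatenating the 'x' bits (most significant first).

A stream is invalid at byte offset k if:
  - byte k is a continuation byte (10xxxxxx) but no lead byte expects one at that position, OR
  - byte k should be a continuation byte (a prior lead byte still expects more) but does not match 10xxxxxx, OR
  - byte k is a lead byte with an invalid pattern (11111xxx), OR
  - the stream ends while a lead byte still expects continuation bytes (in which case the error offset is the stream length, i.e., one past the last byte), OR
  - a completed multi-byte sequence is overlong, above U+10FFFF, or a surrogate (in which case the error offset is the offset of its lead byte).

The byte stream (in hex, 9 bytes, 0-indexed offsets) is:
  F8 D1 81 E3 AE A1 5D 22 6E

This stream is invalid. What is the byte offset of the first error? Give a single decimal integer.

Answer: 0

Derivation:
Byte[0]=F8: INVALID lead byte (not 0xxx/110x/1110/11110)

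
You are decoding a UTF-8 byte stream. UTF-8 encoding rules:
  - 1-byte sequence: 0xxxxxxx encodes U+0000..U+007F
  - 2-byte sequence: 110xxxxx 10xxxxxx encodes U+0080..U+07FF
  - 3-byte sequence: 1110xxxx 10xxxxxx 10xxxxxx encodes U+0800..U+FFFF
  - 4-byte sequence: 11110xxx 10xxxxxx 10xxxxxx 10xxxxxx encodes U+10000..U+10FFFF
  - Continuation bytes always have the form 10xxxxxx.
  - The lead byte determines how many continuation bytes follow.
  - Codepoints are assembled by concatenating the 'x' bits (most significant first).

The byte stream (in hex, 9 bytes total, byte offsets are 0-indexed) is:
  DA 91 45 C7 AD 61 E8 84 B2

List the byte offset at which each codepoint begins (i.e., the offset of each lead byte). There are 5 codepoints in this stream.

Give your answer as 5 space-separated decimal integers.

Byte[0]=DA: 2-byte lead, need 1 cont bytes. acc=0x1A
Byte[1]=91: continuation. acc=(acc<<6)|0x11=0x691
Completed: cp=U+0691 (starts at byte 0)
Byte[2]=45: 1-byte ASCII. cp=U+0045
Byte[3]=C7: 2-byte lead, need 1 cont bytes. acc=0x7
Byte[4]=AD: continuation. acc=(acc<<6)|0x2D=0x1ED
Completed: cp=U+01ED (starts at byte 3)
Byte[5]=61: 1-byte ASCII. cp=U+0061
Byte[6]=E8: 3-byte lead, need 2 cont bytes. acc=0x8
Byte[7]=84: continuation. acc=(acc<<6)|0x04=0x204
Byte[8]=B2: continuation. acc=(acc<<6)|0x32=0x8132
Completed: cp=U+8132 (starts at byte 6)

Answer: 0 2 3 5 6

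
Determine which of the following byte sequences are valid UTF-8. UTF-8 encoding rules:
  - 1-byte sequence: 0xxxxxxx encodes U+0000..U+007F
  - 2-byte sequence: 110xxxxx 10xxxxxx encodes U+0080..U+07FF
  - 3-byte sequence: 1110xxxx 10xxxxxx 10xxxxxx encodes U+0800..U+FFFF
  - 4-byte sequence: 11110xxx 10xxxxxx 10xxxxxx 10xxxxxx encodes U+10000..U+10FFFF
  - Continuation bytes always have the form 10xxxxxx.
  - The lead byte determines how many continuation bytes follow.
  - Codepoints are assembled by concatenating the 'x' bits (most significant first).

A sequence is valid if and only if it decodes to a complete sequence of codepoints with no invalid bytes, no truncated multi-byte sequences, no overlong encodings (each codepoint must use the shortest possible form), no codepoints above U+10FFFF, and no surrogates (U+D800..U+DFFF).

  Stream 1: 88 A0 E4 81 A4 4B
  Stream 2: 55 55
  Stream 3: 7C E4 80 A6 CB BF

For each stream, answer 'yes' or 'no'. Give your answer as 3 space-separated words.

Answer: no yes yes

Derivation:
Stream 1: error at byte offset 0. INVALID
Stream 2: decodes cleanly. VALID
Stream 3: decodes cleanly. VALID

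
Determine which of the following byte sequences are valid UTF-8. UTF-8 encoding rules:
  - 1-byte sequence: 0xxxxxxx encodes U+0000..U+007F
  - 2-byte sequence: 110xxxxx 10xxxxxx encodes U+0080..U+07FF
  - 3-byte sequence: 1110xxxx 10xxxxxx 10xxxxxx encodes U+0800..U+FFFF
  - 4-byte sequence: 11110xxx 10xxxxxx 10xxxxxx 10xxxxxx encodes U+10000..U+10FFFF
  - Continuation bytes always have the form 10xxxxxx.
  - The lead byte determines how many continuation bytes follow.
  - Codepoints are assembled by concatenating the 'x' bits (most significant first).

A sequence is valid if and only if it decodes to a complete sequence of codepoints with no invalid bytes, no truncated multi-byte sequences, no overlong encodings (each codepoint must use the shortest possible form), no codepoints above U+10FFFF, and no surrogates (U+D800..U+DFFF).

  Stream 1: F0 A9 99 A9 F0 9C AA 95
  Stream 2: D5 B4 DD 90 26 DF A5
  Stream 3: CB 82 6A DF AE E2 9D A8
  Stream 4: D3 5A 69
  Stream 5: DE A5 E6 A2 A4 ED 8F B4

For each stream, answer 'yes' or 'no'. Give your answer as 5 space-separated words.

Stream 1: decodes cleanly. VALID
Stream 2: decodes cleanly. VALID
Stream 3: decodes cleanly. VALID
Stream 4: error at byte offset 1. INVALID
Stream 5: decodes cleanly. VALID

Answer: yes yes yes no yes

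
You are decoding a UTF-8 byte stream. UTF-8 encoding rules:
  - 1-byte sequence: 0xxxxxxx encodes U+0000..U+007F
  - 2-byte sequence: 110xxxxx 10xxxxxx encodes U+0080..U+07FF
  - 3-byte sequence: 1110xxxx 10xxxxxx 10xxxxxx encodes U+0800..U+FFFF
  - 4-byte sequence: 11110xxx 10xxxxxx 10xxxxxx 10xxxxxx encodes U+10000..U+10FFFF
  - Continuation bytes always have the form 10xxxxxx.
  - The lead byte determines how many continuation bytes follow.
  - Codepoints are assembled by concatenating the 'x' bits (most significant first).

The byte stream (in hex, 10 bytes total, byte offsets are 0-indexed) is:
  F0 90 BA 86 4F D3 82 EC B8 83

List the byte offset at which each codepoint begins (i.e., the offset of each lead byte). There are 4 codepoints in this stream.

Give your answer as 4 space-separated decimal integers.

Answer: 0 4 5 7

Derivation:
Byte[0]=F0: 4-byte lead, need 3 cont bytes. acc=0x0
Byte[1]=90: continuation. acc=(acc<<6)|0x10=0x10
Byte[2]=BA: continuation. acc=(acc<<6)|0x3A=0x43A
Byte[3]=86: continuation. acc=(acc<<6)|0x06=0x10E86
Completed: cp=U+10E86 (starts at byte 0)
Byte[4]=4F: 1-byte ASCII. cp=U+004F
Byte[5]=D3: 2-byte lead, need 1 cont bytes. acc=0x13
Byte[6]=82: continuation. acc=(acc<<6)|0x02=0x4C2
Completed: cp=U+04C2 (starts at byte 5)
Byte[7]=EC: 3-byte lead, need 2 cont bytes. acc=0xC
Byte[8]=B8: continuation. acc=(acc<<6)|0x38=0x338
Byte[9]=83: continuation. acc=(acc<<6)|0x03=0xCE03
Completed: cp=U+CE03 (starts at byte 7)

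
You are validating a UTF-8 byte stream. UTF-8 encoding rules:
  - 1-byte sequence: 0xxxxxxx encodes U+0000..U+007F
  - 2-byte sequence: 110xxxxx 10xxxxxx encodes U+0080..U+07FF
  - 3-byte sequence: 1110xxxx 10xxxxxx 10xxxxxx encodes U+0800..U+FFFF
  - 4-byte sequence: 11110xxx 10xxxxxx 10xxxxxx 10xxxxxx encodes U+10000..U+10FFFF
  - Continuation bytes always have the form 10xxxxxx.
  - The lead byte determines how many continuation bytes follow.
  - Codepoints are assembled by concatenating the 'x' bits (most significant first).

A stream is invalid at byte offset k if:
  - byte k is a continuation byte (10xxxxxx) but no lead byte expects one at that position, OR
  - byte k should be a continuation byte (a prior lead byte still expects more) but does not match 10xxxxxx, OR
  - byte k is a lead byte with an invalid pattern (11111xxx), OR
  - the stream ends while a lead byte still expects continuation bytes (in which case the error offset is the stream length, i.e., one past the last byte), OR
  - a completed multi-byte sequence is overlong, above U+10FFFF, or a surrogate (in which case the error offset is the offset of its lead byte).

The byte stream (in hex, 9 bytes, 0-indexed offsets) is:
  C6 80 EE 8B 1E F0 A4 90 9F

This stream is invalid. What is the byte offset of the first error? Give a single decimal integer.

Answer: 4

Derivation:
Byte[0]=C6: 2-byte lead, need 1 cont bytes. acc=0x6
Byte[1]=80: continuation. acc=(acc<<6)|0x00=0x180
Completed: cp=U+0180 (starts at byte 0)
Byte[2]=EE: 3-byte lead, need 2 cont bytes. acc=0xE
Byte[3]=8B: continuation. acc=(acc<<6)|0x0B=0x38B
Byte[4]=1E: expected 10xxxxxx continuation. INVALID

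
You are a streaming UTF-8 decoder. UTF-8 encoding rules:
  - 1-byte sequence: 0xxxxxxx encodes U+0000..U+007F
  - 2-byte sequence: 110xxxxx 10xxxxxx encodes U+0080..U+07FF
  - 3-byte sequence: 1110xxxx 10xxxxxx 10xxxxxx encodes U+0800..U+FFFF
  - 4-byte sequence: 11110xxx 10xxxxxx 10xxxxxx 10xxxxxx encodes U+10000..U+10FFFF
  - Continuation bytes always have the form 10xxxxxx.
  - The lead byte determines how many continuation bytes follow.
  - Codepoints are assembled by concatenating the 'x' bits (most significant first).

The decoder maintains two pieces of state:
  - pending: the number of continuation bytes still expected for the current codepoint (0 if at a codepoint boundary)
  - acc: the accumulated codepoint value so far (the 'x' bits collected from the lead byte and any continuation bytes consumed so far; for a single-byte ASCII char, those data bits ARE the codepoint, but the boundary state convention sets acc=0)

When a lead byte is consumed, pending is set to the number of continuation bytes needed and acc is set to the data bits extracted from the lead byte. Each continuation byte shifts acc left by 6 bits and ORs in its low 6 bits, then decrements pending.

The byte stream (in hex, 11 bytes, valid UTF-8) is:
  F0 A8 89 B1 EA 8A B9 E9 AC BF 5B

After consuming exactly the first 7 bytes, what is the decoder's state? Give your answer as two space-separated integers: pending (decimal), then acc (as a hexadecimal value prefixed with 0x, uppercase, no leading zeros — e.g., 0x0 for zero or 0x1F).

Byte[0]=F0: 4-byte lead. pending=3, acc=0x0
Byte[1]=A8: continuation. acc=(acc<<6)|0x28=0x28, pending=2
Byte[2]=89: continuation. acc=(acc<<6)|0x09=0xA09, pending=1
Byte[3]=B1: continuation. acc=(acc<<6)|0x31=0x28271, pending=0
Byte[4]=EA: 3-byte lead. pending=2, acc=0xA
Byte[5]=8A: continuation. acc=(acc<<6)|0x0A=0x28A, pending=1
Byte[6]=B9: continuation. acc=(acc<<6)|0x39=0xA2B9, pending=0

Answer: 0 0xA2B9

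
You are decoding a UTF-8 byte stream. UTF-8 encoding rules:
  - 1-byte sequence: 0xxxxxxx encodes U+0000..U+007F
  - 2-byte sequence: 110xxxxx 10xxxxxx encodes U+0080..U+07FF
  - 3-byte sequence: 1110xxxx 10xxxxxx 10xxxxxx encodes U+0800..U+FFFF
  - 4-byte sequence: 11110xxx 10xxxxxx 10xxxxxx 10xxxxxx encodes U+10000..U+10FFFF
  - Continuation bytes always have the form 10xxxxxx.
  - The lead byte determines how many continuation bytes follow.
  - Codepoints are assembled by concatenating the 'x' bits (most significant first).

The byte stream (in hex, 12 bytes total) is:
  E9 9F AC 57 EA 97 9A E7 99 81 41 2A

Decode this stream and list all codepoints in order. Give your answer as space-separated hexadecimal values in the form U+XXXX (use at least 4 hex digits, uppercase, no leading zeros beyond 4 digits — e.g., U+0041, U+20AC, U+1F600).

Byte[0]=E9: 3-byte lead, need 2 cont bytes. acc=0x9
Byte[1]=9F: continuation. acc=(acc<<6)|0x1F=0x25F
Byte[2]=AC: continuation. acc=(acc<<6)|0x2C=0x97EC
Completed: cp=U+97EC (starts at byte 0)
Byte[3]=57: 1-byte ASCII. cp=U+0057
Byte[4]=EA: 3-byte lead, need 2 cont bytes. acc=0xA
Byte[5]=97: continuation. acc=(acc<<6)|0x17=0x297
Byte[6]=9A: continuation. acc=(acc<<6)|0x1A=0xA5DA
Completed: cp=U+A5DA (starts at byte 4)
Byte[7]=E7: 3-byte lead, need 2 cont bytes. acc=0x7
Byte[8]=99: continuation. acc=(acc<<6)|0x19=0x1D9
Byte[9]=81: continuation. acc=(acc<<6)|0x01=0x7641
Completed: cp=U+7641 (starts at byte 7)
Byte[10]=41: 1-byte ASCII. cp=U+0041
Byte[11]=2A: 1-byte ASCII. cp=U+002A

Answer: U+97EC U+0057 U+A5DA U+7641 U+0041 U+002A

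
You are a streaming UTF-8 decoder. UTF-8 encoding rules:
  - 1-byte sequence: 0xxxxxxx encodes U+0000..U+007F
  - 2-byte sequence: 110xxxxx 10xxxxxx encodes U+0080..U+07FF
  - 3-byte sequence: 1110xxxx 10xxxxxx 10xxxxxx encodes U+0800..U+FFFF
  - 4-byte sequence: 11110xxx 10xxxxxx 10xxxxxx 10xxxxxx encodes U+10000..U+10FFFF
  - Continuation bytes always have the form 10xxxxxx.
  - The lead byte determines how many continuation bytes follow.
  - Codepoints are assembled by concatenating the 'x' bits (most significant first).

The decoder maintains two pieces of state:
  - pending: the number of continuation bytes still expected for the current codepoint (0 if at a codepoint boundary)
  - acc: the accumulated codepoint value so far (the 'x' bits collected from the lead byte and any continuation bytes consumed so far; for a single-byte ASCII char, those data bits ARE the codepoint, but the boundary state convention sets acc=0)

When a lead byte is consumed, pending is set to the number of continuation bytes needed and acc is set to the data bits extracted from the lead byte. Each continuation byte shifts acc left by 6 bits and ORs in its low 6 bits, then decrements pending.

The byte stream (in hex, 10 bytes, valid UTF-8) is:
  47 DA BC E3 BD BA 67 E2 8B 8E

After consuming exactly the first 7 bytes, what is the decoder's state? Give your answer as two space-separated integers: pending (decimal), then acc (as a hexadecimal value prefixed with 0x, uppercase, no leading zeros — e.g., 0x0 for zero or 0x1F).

Answer: 0 0x0

Derivation:
Byte[0]=47: 1-byte. pending=0, acc=0x0
Byte[1]=DA: 2-byte lead. pending=1, acc=0x1A
Byte[2]=BC: continuation. acc=(acc<<6)|0x3C=0x6BC, pending=0
Byte[3]=E3: 3-byte lead. pending=2, acc=0x3
Byte[4]=BD: continuation. acc=(acc<<6)|0x3D=0xFD, pending=1
Byte[5]=BA: continuation. acc=(acc<<6)|0x3A=0x3F7A, pending=0
Byte[6]=67: 1-byte. pending=0, acc=0x0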